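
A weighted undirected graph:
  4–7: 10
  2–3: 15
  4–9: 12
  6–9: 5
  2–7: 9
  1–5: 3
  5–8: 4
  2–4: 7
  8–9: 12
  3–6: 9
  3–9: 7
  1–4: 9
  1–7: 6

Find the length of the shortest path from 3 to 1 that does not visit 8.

Checking several routes:
3 - 2 - 7 - 1: 15 + 9 + 6 = 30
3 - 6 - 9 - 4 - 1: 9 + 5 + 12 + 9 = 35
3 - 9 - 4 - 7 - 1: 7 + 12 + 10 + 6 = 35
3 - 2 - 4 - 7 - 1: 15 + 7 + 10 + 6 = 38
3 - 9 - 4 - 1: 7 + 12 + 9 = 28
3 - 2 - 4 - 1: 15 + 7 + 9 = 31
The minimum is 28.

28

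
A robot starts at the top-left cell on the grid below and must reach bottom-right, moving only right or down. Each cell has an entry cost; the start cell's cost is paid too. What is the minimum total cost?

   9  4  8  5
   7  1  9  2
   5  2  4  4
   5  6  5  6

30

Best path: r0c0 → r0c1 → r1c1 → r2c1 → r2c2 → r2c3 → r3c3
Cost: 9 + 4 + 1 + 2 + 4 + 4 + 6 = 30
For comparison, the top-then-right route costs 38.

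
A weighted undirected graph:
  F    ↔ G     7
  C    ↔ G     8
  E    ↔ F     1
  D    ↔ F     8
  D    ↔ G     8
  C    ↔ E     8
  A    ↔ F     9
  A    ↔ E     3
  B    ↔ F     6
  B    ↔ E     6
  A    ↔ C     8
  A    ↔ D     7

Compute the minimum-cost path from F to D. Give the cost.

8

Comparing a few candidate routes:
F→A→D: 9 + 7 = 16
F→E→A→D: 1 + 3 + 7 = 11
F→B→E→A→D: 6 + 6 + 3 + 7 = 22
F→G→D: 7 + 8 = 15
F→D: 8
F→E→C→A→D: 1 + 8 + 8 + 7 = 24
The minimum is 8.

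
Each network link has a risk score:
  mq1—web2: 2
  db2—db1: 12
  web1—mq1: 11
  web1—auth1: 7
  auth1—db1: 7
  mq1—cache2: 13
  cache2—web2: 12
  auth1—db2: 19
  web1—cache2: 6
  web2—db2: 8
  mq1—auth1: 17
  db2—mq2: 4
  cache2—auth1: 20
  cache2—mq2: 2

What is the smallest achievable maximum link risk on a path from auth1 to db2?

7

Checking several routes:
auth1 - web1 - cache2 - mq2 - db2: max(7, 6, 2, 4) = 7
auth1 - web1 - mq1 - web2 - cache2 - mq2 - db2: max(7, 11, 2, 12, 2, 4) = 12
auth1 - web1 - cache2 - web2 - db2: max(7, 6, 12, 8) = 12
auth1 - web1 - mq1 - web2 - db2: max(7, 11, 2, 8) = 11
Best route has worst link 7.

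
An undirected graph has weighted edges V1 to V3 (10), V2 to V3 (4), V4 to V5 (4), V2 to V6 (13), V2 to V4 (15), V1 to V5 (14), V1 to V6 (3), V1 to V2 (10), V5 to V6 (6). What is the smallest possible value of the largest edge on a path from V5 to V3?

A few of the V5→V3 routes:
V5-V6-V1-V2-V3: max(6, 3, 10, 4) = 10
V5-V6-V1-V3: max(6, 3, 10) = 10
V5-V6-V2-V3: max(6, 13, 4) = 13
Best route has worst link 10.

10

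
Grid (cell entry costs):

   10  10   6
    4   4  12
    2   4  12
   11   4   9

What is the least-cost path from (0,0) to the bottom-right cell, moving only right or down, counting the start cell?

Cheapest: [0,0] [1,0] [2,0] [2,1] [3,1] [3,2]
  10 + 4 + 2 + 4 + 4 + 9 = 33
For comparison, the top-then-right route costs 59.

33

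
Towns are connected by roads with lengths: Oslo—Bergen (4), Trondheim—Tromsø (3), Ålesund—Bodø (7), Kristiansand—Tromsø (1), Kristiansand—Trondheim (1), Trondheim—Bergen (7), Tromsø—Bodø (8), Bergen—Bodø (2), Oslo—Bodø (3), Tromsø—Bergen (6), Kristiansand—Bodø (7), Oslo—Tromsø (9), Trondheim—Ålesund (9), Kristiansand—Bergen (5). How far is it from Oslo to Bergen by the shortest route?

4

Comparing a few candidate routes:
Oslo-Bodø-Bergen: 3 + 2 = 5
Oslo-Bodø-Kristiansand-Bergen: 3 + 7 + 5 = 15
Oslo-Tromsø-Kristiansand-Bergen: 9 + 1 + 5 = 15
Oslo-Bodø-Kristiansand-Tromsø-Bergen: 3 + 7 + 1 + 6 = 17
Oslo-Tromsø-Bergen: 9 + 6 = 15
Oslo-Bergen: 4
Shortest: 4.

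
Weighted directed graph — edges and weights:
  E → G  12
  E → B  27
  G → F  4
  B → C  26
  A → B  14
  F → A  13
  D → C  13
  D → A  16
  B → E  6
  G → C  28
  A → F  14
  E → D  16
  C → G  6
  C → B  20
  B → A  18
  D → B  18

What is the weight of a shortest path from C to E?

26

Candidate routes:
C-G-F-A-B-E: 6 + 4 + 13 + 14 + 6 = 43
C-B-E: 20 + 6 = 26
The minimum is 26.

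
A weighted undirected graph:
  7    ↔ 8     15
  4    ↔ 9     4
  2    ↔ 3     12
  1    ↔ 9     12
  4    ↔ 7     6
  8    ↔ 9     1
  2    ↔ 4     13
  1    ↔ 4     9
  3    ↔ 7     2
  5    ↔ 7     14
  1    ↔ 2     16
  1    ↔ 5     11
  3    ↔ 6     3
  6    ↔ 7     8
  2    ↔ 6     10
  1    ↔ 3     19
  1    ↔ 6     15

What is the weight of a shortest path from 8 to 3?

13

Some routes from 8 to 3:
8→9→4→2→3: 1 + 4 + 13 + 12 = 30
8→7→6→3: 15 + 8 + 3 = 26
8→9→4→7→6→3: 1 + 4 + 6 + 8 + 3 = 22
8→9→1→4→7→3: 1 + 12 + 9 + 6 + 2 = 30
8→9→4→7→3: 1 + 4 + 6 + 2 = 13
8→7→3: 15 + 2 = 17
The minimum is 13.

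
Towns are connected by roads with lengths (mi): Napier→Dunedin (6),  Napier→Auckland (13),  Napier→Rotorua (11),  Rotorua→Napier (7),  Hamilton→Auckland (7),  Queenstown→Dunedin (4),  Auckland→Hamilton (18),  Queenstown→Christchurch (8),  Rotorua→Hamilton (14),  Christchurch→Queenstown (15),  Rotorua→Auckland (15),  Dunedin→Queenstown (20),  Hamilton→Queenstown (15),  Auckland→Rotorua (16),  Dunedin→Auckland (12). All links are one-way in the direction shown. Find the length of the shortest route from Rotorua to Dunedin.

Some routes from Rotorua to Dunedin:
Rotorua→Auckland→Hamilton→Queenstown→Dunedin: 15 + 18 + 15 + 4 = 52
Rotorua→Napier→Dunedin: 7 + 6 = 13
Rotorua→Hamilton→Queenstown→Dunedin: 14 + 15 + 4 = 33
The minimum is 13 mi.

13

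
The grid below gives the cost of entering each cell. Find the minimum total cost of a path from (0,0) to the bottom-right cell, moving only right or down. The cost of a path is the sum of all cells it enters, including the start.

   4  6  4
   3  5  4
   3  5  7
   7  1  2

18

Cheapest: [0,0]→[1,0]→[2,0]→[2,1]→[3,1]→[3,2]
  4 + 3 + 3 + 5 + 1 + 2 = 18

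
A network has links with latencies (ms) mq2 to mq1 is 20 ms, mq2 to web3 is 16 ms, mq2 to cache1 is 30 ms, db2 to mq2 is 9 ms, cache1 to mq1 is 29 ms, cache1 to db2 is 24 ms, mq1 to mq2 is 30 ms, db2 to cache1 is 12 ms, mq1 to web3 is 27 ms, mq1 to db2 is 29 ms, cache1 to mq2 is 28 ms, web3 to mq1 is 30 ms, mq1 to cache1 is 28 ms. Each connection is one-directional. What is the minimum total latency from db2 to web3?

25

Some routes from db2 to web3:
db2 - cache1 - mq2 - web3: 12 + 28 + 16 = 56
db2 - cache1 - mq2 - mq1 - web3: 12 + 28 + 20 + 27 = 87
db2 - mq2 - mq1 - web3: 9 + 20 + 27 = 56
db2 - cache1 - mq1 - web3: 12 + 29 + 27 = 68
db2 - mq2 - web3: 9 + 16 = 25
Best route has total 25 ms.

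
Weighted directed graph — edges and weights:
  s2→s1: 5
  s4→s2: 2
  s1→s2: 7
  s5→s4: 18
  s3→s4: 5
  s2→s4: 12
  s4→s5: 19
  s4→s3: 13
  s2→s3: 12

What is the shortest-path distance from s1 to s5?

38

Candidate routes:
s1 → s2 → s4 → s5: 7 + 12 + 19 = 38
s1 → s2 → s3 → s4 → s5: 7 + 12 + 5 + 19 = 43
Best route has total 38.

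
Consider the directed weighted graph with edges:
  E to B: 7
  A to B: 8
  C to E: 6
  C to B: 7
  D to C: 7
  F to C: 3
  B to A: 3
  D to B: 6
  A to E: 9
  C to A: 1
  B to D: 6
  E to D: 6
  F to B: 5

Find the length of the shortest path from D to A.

Paths from D to A:
D -> C -> A: 7 + 1 = 8
D -> B -> A: 6 + 3 = 9
D -> C -> B -> A: 7 + 7 + 3 = 17
D -> C -> E -> B -> A: 7 + 6 + 7 + 3 = 23
Best route has total 8.

8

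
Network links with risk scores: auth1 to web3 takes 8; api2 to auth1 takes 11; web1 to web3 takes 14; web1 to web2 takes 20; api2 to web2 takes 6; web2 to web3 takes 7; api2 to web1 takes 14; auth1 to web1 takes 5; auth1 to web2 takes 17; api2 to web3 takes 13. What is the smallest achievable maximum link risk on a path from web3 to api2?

Comparing a few candidate routes:
web3 -> web1 -> auth1 -> api2: max(14, 5, 11) = 14
web3 -> web2 -> api2: max(7, 6) = 7
web3 -> auth1 -> api2: max(8, 11) = 11
web3 -> web1 -> api2: max(14, 14) = 14
web3 -> auth1 -> web1 -> api2: max(8, 5, 14) = 14
web3 -> api2: max(13) = 13
Best route has worst link 7.

7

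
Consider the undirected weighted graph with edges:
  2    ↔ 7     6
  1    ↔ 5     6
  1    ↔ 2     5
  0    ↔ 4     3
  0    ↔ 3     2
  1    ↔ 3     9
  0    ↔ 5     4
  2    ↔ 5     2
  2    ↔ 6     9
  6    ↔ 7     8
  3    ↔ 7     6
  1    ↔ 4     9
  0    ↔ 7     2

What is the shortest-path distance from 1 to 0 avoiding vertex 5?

11

Some routes from 1 to 0 avoiding 5:
1 → 3 → 7 → 0: 9 + 6 + 2 = 17
1 → 2 → 7 → 0: 5 + 6 + 2 = 13
1 → 4 → 0: 9 + 3 = 12
1 → 3 → 0: 9 + 2 = 11
1 → 2 → 7 → 3 → 0: 5 + 6 + 6 + 2 = 19
Best route has total 11.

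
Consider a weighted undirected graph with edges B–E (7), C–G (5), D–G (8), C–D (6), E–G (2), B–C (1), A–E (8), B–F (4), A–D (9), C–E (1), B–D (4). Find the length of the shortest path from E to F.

6

Comparing a few candidate routes:
E-G-D-B-F: 2 + 8 + 4 + 4 = 18
E-C-D-B-F: 1 + 6 + 4 + 4 = 15
E-B-F: 7 + 4 = 11
E-C-B-F: 1 + 1 + 4 = 6
E-G-C-D-B-F: 2 + 5 + 6 + 4 + 4 = 21
E-G-C-B-F: 2 + 5 + 1 + 4 = 12
Best route has total 6.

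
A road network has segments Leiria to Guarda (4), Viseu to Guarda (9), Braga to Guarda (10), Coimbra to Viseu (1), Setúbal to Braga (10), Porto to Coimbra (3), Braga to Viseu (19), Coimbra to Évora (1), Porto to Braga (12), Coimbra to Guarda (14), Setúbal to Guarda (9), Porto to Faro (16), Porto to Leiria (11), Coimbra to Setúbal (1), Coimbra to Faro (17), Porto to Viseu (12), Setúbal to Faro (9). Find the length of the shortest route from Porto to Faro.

13

Some routes from Porto to Faro:
Porto → Viseu → Coimbra → Setúbal → Faro: 12 + 1 + 1 + 9 = 23
Porto → Faro: 16
Porto → Coimbra → Setúbal → Faro: 3 + 1 + 9 = 13
Porto → Coimbra → Faro: 3 + 17 = 20
The minimum is 13.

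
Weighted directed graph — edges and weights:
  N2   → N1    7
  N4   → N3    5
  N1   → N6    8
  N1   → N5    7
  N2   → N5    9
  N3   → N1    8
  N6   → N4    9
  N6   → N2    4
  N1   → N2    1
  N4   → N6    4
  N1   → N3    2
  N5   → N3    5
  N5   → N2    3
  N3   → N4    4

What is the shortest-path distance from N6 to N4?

Comparing a few candidate routes:
N6 → N2 → N5 → N3 → N4: 4 + 9 + 5 + 4 = 22
N6 → N2 → N1 → N3 → N4: 4 + 7 + 2 + 4 = 17
N6 → N4: 9
Best route has total 9.

9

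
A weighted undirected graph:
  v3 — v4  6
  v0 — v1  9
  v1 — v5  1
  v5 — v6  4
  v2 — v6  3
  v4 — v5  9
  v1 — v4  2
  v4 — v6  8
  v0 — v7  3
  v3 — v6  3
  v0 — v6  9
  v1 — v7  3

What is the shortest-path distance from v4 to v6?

Comparing a few candidate routes:
v4 - v6: 8
v4 - v3 - v6: 6 + 3 = 9
v4 - v1 - v7 - v0 - v6: 2 + 3 + 3 + 9 = 17
v4 - v1 - v5 - v6: 2 + 1 + 4 = 7
v4 - v5 - v6: 9 + 4 = 13
Best route has total 7.

7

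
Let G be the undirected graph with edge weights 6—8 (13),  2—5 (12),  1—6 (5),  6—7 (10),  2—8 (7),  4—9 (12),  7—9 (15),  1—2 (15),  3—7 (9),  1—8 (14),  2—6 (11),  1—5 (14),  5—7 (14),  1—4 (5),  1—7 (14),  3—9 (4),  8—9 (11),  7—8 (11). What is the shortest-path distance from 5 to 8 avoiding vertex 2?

25

Comparing a few candidate routes:
5→1→8: 14 + 14 = 28
5→7→6→8: 14 + 10 + 13 = 37
5→7→3→9→8: 14 + 9 + 4 + 11 = 38
5→7→8: 14 + 11 = 25
5→1→6→8: 14 + 5 + 13 = 32
Best route has total 25.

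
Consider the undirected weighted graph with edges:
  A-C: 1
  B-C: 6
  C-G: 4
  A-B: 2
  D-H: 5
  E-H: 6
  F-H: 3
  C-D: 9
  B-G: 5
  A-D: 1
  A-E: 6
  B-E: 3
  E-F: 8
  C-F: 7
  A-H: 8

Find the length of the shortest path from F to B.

Some routes from F to B:
F→H→D→A→B: 3 + 5 + 1 + 2 = 11
F→E→B: 8 + 3 = 11
F→C→A→B: 7 + 1 + 2 = 10
The minimum is 10.

10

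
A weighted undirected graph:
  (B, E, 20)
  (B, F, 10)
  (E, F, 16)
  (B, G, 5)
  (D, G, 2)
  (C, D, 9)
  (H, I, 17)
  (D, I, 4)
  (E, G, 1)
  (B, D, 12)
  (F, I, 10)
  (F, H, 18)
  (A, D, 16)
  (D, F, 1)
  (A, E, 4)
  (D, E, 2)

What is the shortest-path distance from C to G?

Some routes from C to G:
C→D→E→G: 9 + 2 + 1 = 12
C→D→F→E→G: 9 + 1 + 16 + 1 = 27
C→D→F→B→G: 9 + 1 + 10 + 5 = 25
C→D→B→G: 9 + 12 + 5 = 26
C→D→G: 9 + 2 = 11
The minimum is 11.

11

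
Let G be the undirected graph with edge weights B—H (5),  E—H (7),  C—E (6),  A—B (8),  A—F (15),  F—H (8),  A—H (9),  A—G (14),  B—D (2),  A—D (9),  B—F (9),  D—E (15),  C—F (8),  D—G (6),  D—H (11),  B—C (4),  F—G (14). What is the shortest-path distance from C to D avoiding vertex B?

Some routes from C to D avoiding B:
C-E-H-D: 6 + 7 + 11 = 24
C-E-D: 6 + 15 = 21
C-F-G-D: 8 + 14 + 6 = 28
C-F-H-D: 8 + 8 + 11 = 27
Shortest: 21.

21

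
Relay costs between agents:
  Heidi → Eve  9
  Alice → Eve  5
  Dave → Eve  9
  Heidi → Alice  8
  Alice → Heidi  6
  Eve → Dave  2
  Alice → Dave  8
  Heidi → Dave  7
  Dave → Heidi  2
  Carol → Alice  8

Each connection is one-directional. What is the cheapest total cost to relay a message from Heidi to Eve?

Paths from Heidi to Eve:
Heidi→Eve: 9
Heidi→Dave→Eve: 7 + 9 = 16
Heidi→Alice→Dave→Eve: 8 + 8 + 9 = 25
Heidi→Alice→Eve: 8 + 5 = 13
Shortest: 9.

9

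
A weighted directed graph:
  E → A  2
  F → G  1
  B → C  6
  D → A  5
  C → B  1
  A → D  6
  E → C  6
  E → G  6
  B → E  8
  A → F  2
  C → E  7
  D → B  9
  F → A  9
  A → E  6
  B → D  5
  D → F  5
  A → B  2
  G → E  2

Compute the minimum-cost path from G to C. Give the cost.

Candidate routes:
G -> E -> C: 2 + 6 = 8
G -> E -> A -> D -> B -> C: 2 + 2 + 6 + 9 + 6 = 25
G -> E -> A -> B -> C: 2 + 2 + 2 + 6 = 12
Best route has total 8.

8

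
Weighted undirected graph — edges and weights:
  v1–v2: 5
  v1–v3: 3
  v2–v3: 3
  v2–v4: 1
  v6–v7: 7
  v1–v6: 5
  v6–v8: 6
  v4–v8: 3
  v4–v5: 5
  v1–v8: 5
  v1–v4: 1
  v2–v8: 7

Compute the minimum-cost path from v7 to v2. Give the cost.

A few of the v7→v2 routes:
v7 - v6 - v8 - v4 - v2: 7 + 6 + 3 + 1 = 17
v7 - v6 - v8 - v2: 7 + 6 + 7 = 20
v7 - v6 - v8 - v1 - v4 - v2: 7 + 6 + 5 + 1 + 1 = 20
v7 - v6 - v1 - v4 - v2: 7 + 5 + 1 + 1 = 14
v7 - v6 - v1 - v3 - v2: 7 + 5 + 3 + 3 = 18
v7 - v6 - v1 - v2: 7 + 5 + 5 = 17
Shortest: 14.

14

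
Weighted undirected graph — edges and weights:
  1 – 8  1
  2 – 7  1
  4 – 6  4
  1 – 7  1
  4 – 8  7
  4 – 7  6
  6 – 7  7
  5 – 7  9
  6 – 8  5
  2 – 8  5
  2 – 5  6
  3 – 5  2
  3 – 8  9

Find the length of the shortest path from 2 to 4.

Comparing a few candidate routes:
2 - 7 - 1 - 8 - 4: 1 + 1 + 1 + 7 = 10
2 - 7 - 1 - 8 - 6 - 4: 1 + 1 + 1 + 5 + 4 = 12
2 - 7 - 4: 1 + 6 = 7
2 - 8 - 4: 5 + 7 = 12
2 - 7 - 6 - 4: 1 + 7 + 4 = 12
2 - 8 - 1 - 7 - 4: 5 + 1 + 1 + 6 = 13
Best route has total 7.

7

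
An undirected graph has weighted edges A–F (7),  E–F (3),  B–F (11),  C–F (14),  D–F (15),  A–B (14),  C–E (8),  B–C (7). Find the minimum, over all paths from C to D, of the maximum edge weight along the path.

Comparing a few candidate routes:
C -> F -> D: max(14, 15) = 15
C -> B -> A -> F -> D: max(7, 14, 7, 15) = 15
C -> B -> F -> D: max(7, 11, 15) = 15
Best route has worst link 15.

15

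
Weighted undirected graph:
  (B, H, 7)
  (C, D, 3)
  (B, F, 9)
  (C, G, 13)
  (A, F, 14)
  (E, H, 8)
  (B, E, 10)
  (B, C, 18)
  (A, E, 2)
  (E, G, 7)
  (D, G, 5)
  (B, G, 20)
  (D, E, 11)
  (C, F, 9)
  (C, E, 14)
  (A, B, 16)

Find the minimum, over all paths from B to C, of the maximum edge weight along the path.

8

Checking several routes:
B → H → E → G → D → C: max(7, 8, 7, 5, 3) = 8
B → E → G → D → C: max(10, 7, 5, 3) = 10
B → F → C: max(9, 9) = 9
Smallest bottleneck: 8.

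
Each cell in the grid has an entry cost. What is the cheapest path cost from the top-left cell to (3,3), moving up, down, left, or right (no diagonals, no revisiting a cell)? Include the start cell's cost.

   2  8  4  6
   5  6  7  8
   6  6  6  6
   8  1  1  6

Path [0,0] → [1,0] → [1,1] → [2,1] → [3,1] → [3,2] → [3,3]: 2 + 5 + 6 + 6 + 1 + 1 + 6 = 27.

27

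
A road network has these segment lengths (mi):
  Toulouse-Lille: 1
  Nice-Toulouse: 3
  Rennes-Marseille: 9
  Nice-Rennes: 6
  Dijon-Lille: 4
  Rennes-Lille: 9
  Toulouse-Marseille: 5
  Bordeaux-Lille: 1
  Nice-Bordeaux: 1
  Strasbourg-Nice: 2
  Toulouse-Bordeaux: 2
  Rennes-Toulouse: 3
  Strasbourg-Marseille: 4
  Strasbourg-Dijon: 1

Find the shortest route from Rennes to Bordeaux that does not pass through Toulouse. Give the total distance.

Routes from Rennes to Bordeaux avoiding Toulouse:
Rennes -> Lille -> Bordeaux: 9 + 1 = 10
Rennes -> Marseille -> Strasbourg -> Dijon -> Lille -> Bordeaux: 9 + 4 + 1 + 4 + 1 = 19
Rennes -> Marseille -> Strasbourg -> Nice -> Bordeaux: 9 + 4 + 2 + 1 = 16
Rennes -> Lille -> Dijon -> Strasbourg -> Nice -> Bordeaux: 9 + 4 + 1 + 2 + 1 = 17
Rennes -> Nice -> Strasbourg -> Dijon -> Lille -> Bordeaux: 6 + 2 + 1 + 4 + 1 = 14
Rennes -> Nice -> Bordeaux: 6 + 1 = 7
Best route has total 7 mi.

7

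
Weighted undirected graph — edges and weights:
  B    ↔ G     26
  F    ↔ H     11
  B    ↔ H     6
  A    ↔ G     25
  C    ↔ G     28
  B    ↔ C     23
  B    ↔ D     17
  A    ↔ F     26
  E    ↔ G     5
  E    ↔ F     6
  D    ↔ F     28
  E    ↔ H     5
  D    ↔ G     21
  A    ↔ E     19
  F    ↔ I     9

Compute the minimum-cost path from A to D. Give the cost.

A few of the A→D routes:
A→F→D: 26 + 28 = 54
A→G→D: 25 + 21 = 46
A→E→F→D: 19 + 6 + 28 = 53
A→G→E→H→B→D: 25 + 5 + 5 + 6 + 17 = 58
A→E→H→B→D: 19 + 5 + 6 + 17 = 47
A→E→G→D: 19 + 5 + 21 = 45
Best route has total 45.

45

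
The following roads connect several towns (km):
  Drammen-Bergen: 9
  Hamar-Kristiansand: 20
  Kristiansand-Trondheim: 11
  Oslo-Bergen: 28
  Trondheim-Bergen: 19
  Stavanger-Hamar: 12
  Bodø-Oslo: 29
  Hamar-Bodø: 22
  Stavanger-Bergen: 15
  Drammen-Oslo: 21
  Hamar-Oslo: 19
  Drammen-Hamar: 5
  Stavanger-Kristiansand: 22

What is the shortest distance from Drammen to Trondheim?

Some routes from Drammen to Trondheim:
Drammen - Hamar - Stavanger - Kristiansand - Trondheim: 5 + 12 + 22 + 11 = 50
Drammen - Bergen - Trondheim: 9 + 19 = 28
Drammen - Hamar - Stavanger - Bergen - Trondheim: 5 + 12 + 15 + 19 = 51
Drammen - Hamar - Kristiansand - Trondheim: 5 + 20 + 11 = 36
Shortest: 28 km.

28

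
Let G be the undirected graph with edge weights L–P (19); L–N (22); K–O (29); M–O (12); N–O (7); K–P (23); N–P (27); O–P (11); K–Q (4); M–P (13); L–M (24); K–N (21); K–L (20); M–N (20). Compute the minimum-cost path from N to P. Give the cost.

Some routes from N to P:
N - O - M - P: 7 + 12 + 13 = 32
N - P: 27
N - O - P: 7 + 11 = 18
The minimum is 18.

18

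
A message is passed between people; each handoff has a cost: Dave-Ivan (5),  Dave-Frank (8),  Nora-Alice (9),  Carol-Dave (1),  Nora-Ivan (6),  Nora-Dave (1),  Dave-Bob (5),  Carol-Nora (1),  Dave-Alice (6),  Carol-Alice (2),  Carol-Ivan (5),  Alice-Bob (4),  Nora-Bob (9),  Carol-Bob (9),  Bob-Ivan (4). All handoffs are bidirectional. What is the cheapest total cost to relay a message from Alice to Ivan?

Checking several routes:
Alice → Bob → Ivan: 4 + 4 = 8
Alice → Carol → Dave → Ivan: 2 + 1 + 5 = 8
Alice → Carol → Nora → Dave → Ivan: 2 + 1 + 1 + 5 = 9
Alice → Carol → Ivan: 2 + 5 = 7
Alice → Carol → Dave → Nora → Ivan: 2 + 1 + 1 + 6 = 10
Alice → Carol → Nora → Ivan: 2 + 1 + 6 = 9
Best route has total 7.

7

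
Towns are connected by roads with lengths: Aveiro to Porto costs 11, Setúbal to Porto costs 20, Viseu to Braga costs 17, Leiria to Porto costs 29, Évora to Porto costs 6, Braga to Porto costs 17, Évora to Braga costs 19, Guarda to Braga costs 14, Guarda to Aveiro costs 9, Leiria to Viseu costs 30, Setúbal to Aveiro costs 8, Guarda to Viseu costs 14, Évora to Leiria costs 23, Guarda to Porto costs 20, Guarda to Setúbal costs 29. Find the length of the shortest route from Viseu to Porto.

Checking several routes:
Viseu→Braga→Évora→Porto: 17 + 19 + 6 = 42
Viseu→Guarda→Aveiro→Setúbal→Porto: 14 + 9 + 8 + 20 = 51
Viseu→Guarda→Braga→Porto: 14 + 14 + 17 = 45
Viseu→Guarda→Aveiro→Porto: 14 + 9 + 11 = 34
Viseu→Guarda→Porto: 14 + 20 = 34
Viseu→Braga→Porto: 17 + 17 = 34
Best route has total 34.

34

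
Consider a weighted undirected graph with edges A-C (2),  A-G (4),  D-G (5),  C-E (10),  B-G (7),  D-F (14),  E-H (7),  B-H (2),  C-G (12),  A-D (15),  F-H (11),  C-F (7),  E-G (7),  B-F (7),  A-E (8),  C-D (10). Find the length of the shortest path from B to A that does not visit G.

A few of the B→A routes:
B-H-E-A: 2 + 7 + 8 = 17
B-H-F-C-A: 2 + 11 + 7 + 2 = 22
B-F-C-A: 7 + 7 + 2 = 16
B-H-E-C-A: 2 + 7 + 10 + 2 = 21
The minimum is 16.

16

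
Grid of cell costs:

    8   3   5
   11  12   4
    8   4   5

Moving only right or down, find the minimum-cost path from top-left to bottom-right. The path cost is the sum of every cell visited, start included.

25

One optimal route is (0,0) (0,1) (0,2) (1,2) (2,2).
Its cost is 8 + 3 + 5 + 4 + 5 = 25.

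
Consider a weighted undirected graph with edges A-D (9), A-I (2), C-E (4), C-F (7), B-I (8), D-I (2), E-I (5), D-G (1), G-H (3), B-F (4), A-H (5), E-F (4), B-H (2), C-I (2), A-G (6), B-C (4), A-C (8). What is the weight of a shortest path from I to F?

9

A few of the I→F routes:
I → D → G → H → B → F: 2 + 1 + 3 + 2 + 4 = 12
I → C → F: 2 + 7 = 9
I → C → B → F: 2 + 4 + 4 = 10
I → E → F: 5 + 4 = 9
I → C → E → F: 2 + 4 + 4 = 10
I → B → F: 8 + 4 = 12
The minimum is 9.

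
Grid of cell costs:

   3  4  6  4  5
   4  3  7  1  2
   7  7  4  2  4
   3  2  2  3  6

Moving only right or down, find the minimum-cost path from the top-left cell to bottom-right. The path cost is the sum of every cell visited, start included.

Path [0,0] [0,1] [0,2] [0,3] [1,3] [2,3] [3,3] [3,4]: 3 + 4 + 6 + 4 + 1 + 2 + 3 + 6 = 29.
(Top row then right column would cost 34.)

29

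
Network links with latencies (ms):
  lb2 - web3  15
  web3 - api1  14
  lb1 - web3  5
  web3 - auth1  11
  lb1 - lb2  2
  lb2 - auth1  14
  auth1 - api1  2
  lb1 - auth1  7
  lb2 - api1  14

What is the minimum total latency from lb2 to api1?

Checking several routes:
lb2 - lb1 - auth1 - api1: 2 + 7 + 2 = 11
lb2 - api1: 14
lb2 - auth1 - api1: 14 + 2 = 16
Shortest: 11 ms.

11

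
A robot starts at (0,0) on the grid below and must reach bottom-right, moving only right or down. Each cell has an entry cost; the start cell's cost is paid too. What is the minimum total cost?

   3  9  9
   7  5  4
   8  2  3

20

One optimal route is r0c0 r1c0 r1c1 r2c1 r2c2.
Its cost is 3 + 7 + 5 + 2 + 3 = 20.
(Top row then right column would cost 28.)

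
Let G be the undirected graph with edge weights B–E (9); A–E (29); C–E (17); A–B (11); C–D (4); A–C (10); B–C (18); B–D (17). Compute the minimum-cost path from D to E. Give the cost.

21

Comparing a few candidate routes:
D→C→E: 4 + 17 = 21
D→C→B→E: 4 + 18 + 9 = 31
D→B→E: 17 + 9 = 26
Shortest: 21.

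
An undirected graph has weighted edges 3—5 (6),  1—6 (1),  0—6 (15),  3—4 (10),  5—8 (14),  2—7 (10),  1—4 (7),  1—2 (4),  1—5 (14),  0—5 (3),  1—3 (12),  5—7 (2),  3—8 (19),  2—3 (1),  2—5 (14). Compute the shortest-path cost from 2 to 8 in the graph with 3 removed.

A few of the 2→8 routes:
2 - 7 - 5 - 8: 10 + 2 + 14 = 26
2 - 5 - 8: 14 + 14 = 28
2 - 1 - 5 - 8: 4 + 14 + 14 = 32
Shortest: 26.

26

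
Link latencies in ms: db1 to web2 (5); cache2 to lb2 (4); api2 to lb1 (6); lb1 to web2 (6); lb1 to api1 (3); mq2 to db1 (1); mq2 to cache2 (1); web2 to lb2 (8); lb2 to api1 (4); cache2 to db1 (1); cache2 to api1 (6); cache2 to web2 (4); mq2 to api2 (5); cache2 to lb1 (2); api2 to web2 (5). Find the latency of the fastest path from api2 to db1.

Some routes from api2 to db1:
api2-mq2-db1: 5 + 1 = 6
api2-lb1-cache2-db1: 6 + 2 + 1 = 9
api2-web2-db1: 5 + 5 = 10
api2-mq2-cache2-db1: 5 + 1 + 1 = 7
api2-web2-cache2-db1: 5 + 4 + 1 = 10
The minimum is 6 ms.

6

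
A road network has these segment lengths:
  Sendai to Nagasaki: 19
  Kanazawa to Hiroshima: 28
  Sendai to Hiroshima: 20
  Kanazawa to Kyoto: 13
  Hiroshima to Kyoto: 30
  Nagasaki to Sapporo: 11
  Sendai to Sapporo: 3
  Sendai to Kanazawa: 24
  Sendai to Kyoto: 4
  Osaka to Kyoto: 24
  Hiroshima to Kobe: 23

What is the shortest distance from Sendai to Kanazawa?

17

A few of the Sendai→Kanazawa routes:
Sendai - Kanazawa: 24
Sendai - Kyoto - Kanazawa: 4 + 13 = 17
Sendai - Hiroshima - Kanazawa: 20 + 28 = 48
Shortest: 17.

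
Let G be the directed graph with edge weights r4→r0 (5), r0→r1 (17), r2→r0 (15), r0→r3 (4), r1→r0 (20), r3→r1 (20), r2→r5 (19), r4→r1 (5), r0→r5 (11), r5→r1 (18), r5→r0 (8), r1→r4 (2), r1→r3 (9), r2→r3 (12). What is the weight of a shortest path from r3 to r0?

27

Paths from r3 to r0:
r3→r1→r0: 20 + 20 = 40
r3→r1→r4→r0: 20 + 2 + 5 = 27
Shortest: 27.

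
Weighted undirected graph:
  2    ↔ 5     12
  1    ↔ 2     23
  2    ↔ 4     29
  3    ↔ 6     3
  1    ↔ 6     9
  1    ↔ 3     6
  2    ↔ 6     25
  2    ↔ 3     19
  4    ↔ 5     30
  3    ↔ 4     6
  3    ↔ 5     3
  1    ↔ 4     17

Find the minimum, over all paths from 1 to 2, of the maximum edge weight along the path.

12

Some routes from 1 to 2:
1-4-3-2: max(17, 6, 19) = 19
1-4-3-5-2: max(17, 6, 3, 12) = 17
1-6-3-5-2: max(9, 3, 3, 12) = 12
1-6-3-2: max(9, 3, 19) = 19
1-3-5-2: max(6, 3, 12) = 12
1-3-2: max(6, 19) = 19
Best route has worst link 12.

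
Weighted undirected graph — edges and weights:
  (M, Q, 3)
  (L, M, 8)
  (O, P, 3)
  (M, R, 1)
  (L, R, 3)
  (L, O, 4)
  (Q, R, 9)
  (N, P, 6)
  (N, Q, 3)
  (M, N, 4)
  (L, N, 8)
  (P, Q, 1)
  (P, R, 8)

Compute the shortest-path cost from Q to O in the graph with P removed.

11

Comparing a few candidate routes:
Q-M-R-L-O: 3 + 1 + 3 + 4 = 11
Q-M-L-O: 3 + 8 + 4 = 15
Q-N-L-O: 3 + 8 + 4 = 15
Best route has total 11.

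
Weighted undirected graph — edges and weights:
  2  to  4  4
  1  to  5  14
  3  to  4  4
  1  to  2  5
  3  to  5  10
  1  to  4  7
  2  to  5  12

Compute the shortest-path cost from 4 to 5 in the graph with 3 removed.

16

Routes from 4 to 5 avoiding 3:
4→2→1→5: 4 + 5 + 14 = 23
4→2→5: 4 + 12 = 16
4→1→2→5: 7 + 5 + 12 = 24
4→1→5: 7 + 14 = 21
Shortest: 16.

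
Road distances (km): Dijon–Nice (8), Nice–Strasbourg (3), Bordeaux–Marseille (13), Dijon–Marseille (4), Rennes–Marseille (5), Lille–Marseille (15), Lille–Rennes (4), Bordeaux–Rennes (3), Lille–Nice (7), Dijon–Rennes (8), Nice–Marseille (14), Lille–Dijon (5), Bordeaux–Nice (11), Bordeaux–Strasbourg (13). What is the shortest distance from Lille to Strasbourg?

10

Some routes from Lille to Strasbourg:
Lille→Nice→Strasbourg: 7 + 3 = 10
Lille→Dijon→Nice→Strasbourg: 5 + 8 + 3 = 16
Lille→Rennes→Bordeaux→Nice→Strasbourg: 4 + 3 + 11 + 3 = 21
Lille→Rennes→Bordeaux→Strasbourg: 4 + 3 + 13 = 20
Best route has total 10 km.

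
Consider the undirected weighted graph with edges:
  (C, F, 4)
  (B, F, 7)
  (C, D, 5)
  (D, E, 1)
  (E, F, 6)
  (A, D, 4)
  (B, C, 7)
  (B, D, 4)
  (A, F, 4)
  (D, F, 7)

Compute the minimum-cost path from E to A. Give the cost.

5

Checking several routes:
E -> D -> A: 1 + 4 = 5
E -> D -> C -> F -> A: 1 + 5 + 4 + 4 = 14
E -> F -> A: 6 + 4 = 10
E -> D -> F -> A: 1 + 7 + 4 = 12
Shortest: 5.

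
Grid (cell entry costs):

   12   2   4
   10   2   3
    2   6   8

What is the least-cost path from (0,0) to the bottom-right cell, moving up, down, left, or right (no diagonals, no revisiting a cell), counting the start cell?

27

Cheapest: r0c0→r0c1→r1c1→r1c2→r2c2
  12 + 2 + 2 + 3 + 8 = 27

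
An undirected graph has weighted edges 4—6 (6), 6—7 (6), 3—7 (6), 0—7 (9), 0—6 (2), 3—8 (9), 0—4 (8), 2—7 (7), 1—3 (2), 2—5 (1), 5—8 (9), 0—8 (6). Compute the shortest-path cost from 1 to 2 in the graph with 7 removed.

Routes from 1 to 2 avoiding 7:
1→3→8→5→2: 2 + 9 + 9 + 1 = 21
Shortest: 21.

21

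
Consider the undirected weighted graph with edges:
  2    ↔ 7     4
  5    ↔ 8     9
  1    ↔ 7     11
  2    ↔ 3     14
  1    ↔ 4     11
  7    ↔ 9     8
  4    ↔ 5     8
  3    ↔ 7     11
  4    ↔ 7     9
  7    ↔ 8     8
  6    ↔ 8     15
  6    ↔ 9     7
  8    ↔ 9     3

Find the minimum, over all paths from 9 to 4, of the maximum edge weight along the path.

Comparing a few candidate routes:
9 - 8 - 5 - 4: max(3, 9, 8) = 9
9 - 8 - 7 - 4: max(3, 8, 9) = 9
9 - 7 - 4: max(8, 9) = 9
Smallest bottleneck: 9.

9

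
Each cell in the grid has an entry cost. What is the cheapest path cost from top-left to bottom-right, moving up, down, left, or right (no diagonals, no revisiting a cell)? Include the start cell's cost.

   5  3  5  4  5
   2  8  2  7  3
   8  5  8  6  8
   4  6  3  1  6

Path [0,0] → [0,1] → [0,2] → [1,2] → [2,2] → [3,2] → [3,3] → [3,4]: 5 + 3 + 5 + 2 + 8 + 3 + 1 + 6 = 33.

33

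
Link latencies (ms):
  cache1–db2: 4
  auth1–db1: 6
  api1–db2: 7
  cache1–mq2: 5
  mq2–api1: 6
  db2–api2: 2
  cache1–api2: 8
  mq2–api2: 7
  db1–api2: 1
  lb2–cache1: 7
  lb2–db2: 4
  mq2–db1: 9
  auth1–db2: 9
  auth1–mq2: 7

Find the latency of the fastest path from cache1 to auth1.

A few of the cache1→auth1 routes:
cache1→mq2→auth1: 5 + 7 = 12
cache1→db2→api2→db1→auth1: 4 + 2 + 1 + 6 = 13
cache1→db2→auth1: 4 + 9 = 13
cache1→api2→db1→auth1: 8 + 1 + 6 = 15
cache1→mq2→api2→db1→auth1: 5 + 7 + 1 + 6 = 19
Shortest: 12 ms.

12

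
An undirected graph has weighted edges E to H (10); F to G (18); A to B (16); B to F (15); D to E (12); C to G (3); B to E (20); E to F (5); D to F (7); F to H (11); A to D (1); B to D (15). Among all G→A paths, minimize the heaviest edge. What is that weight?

18

A few of the G→A routes:
G→F→H→E→D→B→A: max(18, 11, 10, 12, 15, 16) = 18
G→F→H→E→D→A: max(18, 11, 10, 12, 1) = 18
G→F→B→A: max(18, 15, 16) = 18
G→F→B→D→A: max(18, 15, 15, 1) = 18
Smallest bottleneck: 18.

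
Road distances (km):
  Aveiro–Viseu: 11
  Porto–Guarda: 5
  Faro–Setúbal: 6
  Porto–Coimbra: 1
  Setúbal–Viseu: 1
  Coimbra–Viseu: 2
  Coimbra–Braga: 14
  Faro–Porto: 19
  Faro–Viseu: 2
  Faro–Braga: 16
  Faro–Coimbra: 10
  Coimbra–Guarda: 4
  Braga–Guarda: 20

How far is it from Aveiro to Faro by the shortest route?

13

Comparing a few candidate routes:
Aveiro→Viseu→Coimbra→Porto→Faro: 11 + 2 + 1 + 19 = 33
Aveiro→Viseu→Coimbra→Faro: 11 + 2 + 10 = 23
Aveiro→Viseu→Faro: 11 + 2 = 13
Aveiro→Viseu→Coimbra→Guarda→Porto→Faro: 11 + 2 + 4 + 5 + 19 = 41
Aveiro→Viseu→Setúbal→Faro: 11 + 1 + 6 = 18
Shortest: 13 km.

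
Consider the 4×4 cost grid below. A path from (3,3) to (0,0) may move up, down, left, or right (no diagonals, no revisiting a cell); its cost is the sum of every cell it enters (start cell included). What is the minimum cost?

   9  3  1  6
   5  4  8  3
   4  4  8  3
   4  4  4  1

Cheapest: r3c3 -> r2c3 -> r1c3 -> r0c3 -> r0c2 -> r0c1 -> r0c0
  1 + 3 + 3 + 6 + 1 + 3 + 9 = 26

26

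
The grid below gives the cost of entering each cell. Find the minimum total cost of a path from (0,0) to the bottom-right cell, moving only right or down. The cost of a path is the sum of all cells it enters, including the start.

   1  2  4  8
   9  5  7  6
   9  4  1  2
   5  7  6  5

One optimal route is (0,0) (0,1) (1,1) (2,1) (2,2) (2,3) (3,3).
Its cost is 1 + 2 + 5 + 4 + 1 + 2 + 5 = 20.

20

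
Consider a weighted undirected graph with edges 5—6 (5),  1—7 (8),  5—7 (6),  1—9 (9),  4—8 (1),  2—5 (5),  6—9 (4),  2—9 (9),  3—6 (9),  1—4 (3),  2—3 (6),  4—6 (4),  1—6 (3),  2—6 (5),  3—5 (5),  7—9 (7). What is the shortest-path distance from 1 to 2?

Checking several routes:
1-4-6-2: 3 + 4 + 5 = 12
1-6-5-2: 3 + 5 + 5 = 13
1-6-2: 3 + 5 = 8
1-6-9-2: 3 + 4 + 9 = 16
1-4-6-5-2: 3 + 4 + 5 + 5 = 17
Best route has total 8.

8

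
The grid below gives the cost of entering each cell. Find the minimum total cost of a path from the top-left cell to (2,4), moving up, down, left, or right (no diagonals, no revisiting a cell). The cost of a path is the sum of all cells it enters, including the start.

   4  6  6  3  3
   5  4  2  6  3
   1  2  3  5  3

Best path: r0c0→r1c0→r2c0→r2c1→r2c2→r2c3→r2c4
Cost: 4 + 5 + 1 + 2 + 3 + 5 + 3 = 23

23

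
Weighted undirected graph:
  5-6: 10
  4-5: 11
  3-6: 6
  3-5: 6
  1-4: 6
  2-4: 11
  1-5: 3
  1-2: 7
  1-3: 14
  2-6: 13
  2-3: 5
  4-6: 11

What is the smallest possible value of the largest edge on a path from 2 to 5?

6

Comparing a few candidate routes:
2 - 4 - 5: max(11, 11) = 11
2 - 3 - 6 - 5: max(5, 6, 10) = 10
2 - 1 - 5: max(7, 3) = 7
2 - 3 - 5: max(5, 6) = 6
Smallest bottleneck: 6.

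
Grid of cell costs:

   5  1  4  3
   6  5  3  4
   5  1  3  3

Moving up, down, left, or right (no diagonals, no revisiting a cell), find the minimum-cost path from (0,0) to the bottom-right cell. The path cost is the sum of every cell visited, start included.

Path (0,0) → (0,1) → (1,1) → (2,1) → (2,2) → (2,3): 5 + 1 + 5 + 1 + 3 + 3 = 18.

18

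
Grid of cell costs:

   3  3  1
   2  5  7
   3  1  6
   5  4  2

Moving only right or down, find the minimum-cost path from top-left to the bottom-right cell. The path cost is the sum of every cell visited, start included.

Path [0,0] → [1,0] → [2,0] → [2,1] → [3,1] → [3,2]: 3 + 2 + 3 + 1 + 4 + 2 = 15.
For comparison, the top-then-right route costs 22.

15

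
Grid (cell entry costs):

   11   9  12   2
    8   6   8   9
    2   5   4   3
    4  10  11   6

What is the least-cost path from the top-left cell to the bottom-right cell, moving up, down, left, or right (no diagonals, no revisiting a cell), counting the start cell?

One optimal route is [0,0] [1,0] [2,0] [2,1] [2,2] [2,3] [3,3].
Its cost is 11 + 8 + 2 + 5 + 4 + 3 + 6 = 39.

39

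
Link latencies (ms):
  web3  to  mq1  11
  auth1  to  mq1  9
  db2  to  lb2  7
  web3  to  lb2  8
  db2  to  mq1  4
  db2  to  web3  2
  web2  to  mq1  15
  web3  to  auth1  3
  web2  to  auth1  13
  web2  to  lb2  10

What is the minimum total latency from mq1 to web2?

A few of the mq1→web2 routes:
mq1→web2: 15
mq1→db2→lb2→web2: 4 + 7 + 10 = 21
mq1→auth1→web2: 9 + 13 = 22
The minimum is 15 ms.

15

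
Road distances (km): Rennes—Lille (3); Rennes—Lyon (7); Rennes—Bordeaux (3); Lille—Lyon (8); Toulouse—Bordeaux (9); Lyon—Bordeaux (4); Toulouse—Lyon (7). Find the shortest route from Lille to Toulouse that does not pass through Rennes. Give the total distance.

Routes from Lille to Toulouse avoiding Rennes:
Lille-Lyon-Bordeaux-Toulouse: 8 + 4 + 9 = 21
Lille-Lyon-Toulouse: 8 + 7 = 15
Shortest: 15 km.

15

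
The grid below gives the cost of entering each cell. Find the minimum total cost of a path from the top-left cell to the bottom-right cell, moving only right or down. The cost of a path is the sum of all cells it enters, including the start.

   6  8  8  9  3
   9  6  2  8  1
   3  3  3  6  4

34

Cheapest: r0c0→r1c0→r2c0→r2c1→r2c2→r2c3→r2c4
  6 + 9 + 3 + 3 + 3 + 6 + 4 = 34
(Top row then right column would cost 39.)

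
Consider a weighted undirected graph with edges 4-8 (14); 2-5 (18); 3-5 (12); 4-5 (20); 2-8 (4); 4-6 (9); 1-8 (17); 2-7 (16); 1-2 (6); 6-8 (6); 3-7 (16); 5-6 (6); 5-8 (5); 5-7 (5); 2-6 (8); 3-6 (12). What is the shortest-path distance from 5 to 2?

9

A few of the 5→2 routes:
5 → 6 → 2: 6 + 8 = 14
5 → 8 → 6 → 2: 5 + 6 + 8 = 19
5 → 2: 18
5 → 6 → 8 → 2: 6 + 6 + 4 = 16
5 → 8 → 2: 5 + 4 = 9
Best route has total 9.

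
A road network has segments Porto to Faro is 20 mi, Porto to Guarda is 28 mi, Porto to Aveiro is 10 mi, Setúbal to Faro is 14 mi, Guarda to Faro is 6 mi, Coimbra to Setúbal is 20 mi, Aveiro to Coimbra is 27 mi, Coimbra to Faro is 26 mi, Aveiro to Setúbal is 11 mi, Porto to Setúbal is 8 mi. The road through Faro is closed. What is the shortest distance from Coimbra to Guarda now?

56

Routes from Coimbra to Guarda avoiding Faro:
Coimbra - Aveiro - Setúbal - Porto - Guarda: 27 + 11 + 8 + 28 = 74
Coimbra - Aveiro - Porto - Guarda: 27 + 10 + 28 = 65
Coimbra - Setúbal - Aveiro - Porto - Guarda: 20 + 11 + 10 + 28 = 69
Coimbra - Setúbal - Porto - Guarda: 20 + 8 + 28 = 56
Shortest: 56 mi.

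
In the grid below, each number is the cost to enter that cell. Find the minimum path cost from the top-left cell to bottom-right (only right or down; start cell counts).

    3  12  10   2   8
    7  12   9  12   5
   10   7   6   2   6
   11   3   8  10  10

One optimal route is [0,0] → [1,0] → [2,0] → [2,1] → [2,2] → [2,3] → [2,4] → [3,4].
Its cost is 3 + 7 + 10 + 7 + 6 + 2 + 6 + 10 = 51.

51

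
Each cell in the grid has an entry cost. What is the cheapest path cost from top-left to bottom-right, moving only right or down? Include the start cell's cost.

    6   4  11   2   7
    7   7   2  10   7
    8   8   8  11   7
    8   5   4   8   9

48

Best path: [0,0] -> [0,1] -> [1,1] -> [1,2] -> [2,2] -> [3,2] -> [3,3] -> [3,4]
Cost: 6 + 4 + 7 + 2 + 8 + 4 + 8 + 9 = 48
(Top row then right column would cost 53.)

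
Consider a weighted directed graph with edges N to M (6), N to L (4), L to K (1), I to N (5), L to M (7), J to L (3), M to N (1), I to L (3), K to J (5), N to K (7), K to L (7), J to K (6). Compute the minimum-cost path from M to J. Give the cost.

11

Routes from M to J:
M -> N -> L -> K -> J: 1 + 4 + 1 + 5 = 11
M -> N -> K -> J: 1 + 7 + 5 = 13
The minimum is 11.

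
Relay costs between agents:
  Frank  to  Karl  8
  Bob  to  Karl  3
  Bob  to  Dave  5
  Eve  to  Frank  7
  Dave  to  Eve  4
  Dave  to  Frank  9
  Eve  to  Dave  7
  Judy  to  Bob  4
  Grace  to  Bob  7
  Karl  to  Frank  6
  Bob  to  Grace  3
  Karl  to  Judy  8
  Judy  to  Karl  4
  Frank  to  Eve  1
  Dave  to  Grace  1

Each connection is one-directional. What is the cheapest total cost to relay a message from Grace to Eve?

16

Routes from Grace to Eve:
Grace-Bob-Karl-Frank-Eve: 7 + 3 + 6 + 1 = 17
Grace-Bob-Dave-Frank-Eve: 7 + 5 + 9 + 1 = 22
Grace-Bob-Dave-Eve: 7 + 5 + 4 = 16
The minimum is 16.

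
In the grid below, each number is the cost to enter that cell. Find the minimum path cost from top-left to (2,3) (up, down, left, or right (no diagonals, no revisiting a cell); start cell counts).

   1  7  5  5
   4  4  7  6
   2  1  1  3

One optimal route is (0,0) → (1,0) → (2,0) → (2,1) → (2,2) → (2,3).
Its cost is 1 + 4 + 2 + 1 + 1 + 3 = 12.

12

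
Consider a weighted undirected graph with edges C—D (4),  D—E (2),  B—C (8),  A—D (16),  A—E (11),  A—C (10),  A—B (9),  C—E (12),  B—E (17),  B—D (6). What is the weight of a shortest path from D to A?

A few of the D→A routes:
D -> A: 16
D -> E -> A: 2 + 11 = 13
D -> B -> A: 6 + 9 = 15
D -> C -> A: 4 + 10 = 14
Shortest: 13.

13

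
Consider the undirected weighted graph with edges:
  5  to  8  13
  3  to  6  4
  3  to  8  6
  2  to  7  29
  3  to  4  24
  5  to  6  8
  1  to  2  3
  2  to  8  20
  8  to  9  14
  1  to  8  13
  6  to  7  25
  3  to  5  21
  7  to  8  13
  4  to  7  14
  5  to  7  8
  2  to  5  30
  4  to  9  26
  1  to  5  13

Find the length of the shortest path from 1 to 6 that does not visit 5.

Checking several routes:
1 → 2 → 7 → 6: 3 + 29 + 25 = 57
1 → 2 → 7 → 8 → 3 → 6: 3 + 29 + 13 + 6 + 4 = 55
1 → 8 → 7 → 6: 13 + 13 + 25 = 51
1 → 8 → 3 → 6: 13 + 6 + 4 = 23
1 → 2 → 8 → 3 → 6: 3 + 20 + 6 + 4 = 33
Shortest: 23.

23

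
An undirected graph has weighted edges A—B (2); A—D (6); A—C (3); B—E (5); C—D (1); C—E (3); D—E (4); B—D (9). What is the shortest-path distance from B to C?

Checking several routes:
B→A→C: 2 + 3 = 5
B→E→D→C: 5 + 4 + 1 = 10
B→D→C: 9 + 1 = 10
B→E→C: 5 + 3 = 8
B→A→D→C: 2 + 6 + 1 = 9
The minimum is 5.

5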